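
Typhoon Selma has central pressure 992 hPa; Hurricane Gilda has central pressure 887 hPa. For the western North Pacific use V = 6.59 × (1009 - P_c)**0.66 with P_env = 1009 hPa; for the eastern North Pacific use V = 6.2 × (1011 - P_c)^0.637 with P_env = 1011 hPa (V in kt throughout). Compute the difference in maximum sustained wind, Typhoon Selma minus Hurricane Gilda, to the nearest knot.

-91 kt

Typhoon Selma: ΔP = 17; V ≈ 6.59 × 17^0.66 ≈ 42.75 kt.
Hurricane Gilda: ΔP = 124; V ≈ 6.2 × 124^0.637 ≈ 133.63 kt.
Difference ≈ 42.75 − 133.63 = -90.88 → -91 kt.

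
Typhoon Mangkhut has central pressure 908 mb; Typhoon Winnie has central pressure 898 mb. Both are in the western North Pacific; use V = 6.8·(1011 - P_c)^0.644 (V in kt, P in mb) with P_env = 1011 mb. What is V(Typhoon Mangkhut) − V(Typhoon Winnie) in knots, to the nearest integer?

Typhoon Mangkhut: ΔP = 103; V ≈ 6.8 × 103^0.644 ≈ 134.52 kt.
Typhoon Winnie: ΔP = 113; V ≈ 6.8 × 113^0.644 ≈ 142.79 kt.
Difference ≈ 134.52 − 142.79 = -8.27 → -8 kt.

-8 kt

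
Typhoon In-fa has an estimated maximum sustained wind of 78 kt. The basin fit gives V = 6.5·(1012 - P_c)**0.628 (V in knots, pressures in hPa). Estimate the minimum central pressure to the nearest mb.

ΔP = (V / 6.5)^(1/0.628) = (78/6.5)^1.592.
78/6.5 = 12.000; 12.000^1.592 ≈ 52.29 mb.
P_c = 1012 − 52.29 = 959.71 ≈ 960 mb.

960 mb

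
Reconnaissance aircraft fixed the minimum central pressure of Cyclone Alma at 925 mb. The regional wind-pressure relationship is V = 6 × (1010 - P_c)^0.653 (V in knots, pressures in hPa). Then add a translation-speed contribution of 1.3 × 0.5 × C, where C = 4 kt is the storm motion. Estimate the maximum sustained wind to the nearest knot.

ΔP = 1010 − 925 = 85 mb.
85^0.653 ≈ 18.193.
V ≈ 6 × 18.193 ≈ 109.2 kt.
Translation term: 1.3 × 0.5 × 4 = 2.6 kt.
Corrected V ≈ 111.8 kt → 112 kt.

112 kt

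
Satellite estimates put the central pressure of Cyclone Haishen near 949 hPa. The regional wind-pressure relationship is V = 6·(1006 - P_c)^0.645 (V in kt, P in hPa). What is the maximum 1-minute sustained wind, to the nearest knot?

81 kt

ΔP = 1006 − 949 = 57 hPa.
57^0.645 ≈ 13.569.
V ≈ 6 × 13.569 ≈ 81.4 kt.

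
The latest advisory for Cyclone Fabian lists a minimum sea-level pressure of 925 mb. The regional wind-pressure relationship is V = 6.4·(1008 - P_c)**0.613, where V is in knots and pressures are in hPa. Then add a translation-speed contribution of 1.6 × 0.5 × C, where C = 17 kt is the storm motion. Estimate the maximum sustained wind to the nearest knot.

ΔP = 1008 − 925 = 83 mb.
83^0.613 ≈ 15.010.
V ≈ 6.4 × 15.010 ≈ 96.1 kt.
Translation term: 1.6 × 0.5 × 17 = 13.6 kt.
Corrected V ≈ 109.7 kt → 110 kt.

110 kt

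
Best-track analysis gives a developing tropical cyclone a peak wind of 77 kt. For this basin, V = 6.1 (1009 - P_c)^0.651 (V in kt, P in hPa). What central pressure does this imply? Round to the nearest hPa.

ΔP = (V / 6.1)^(1/0.651) = (77/6.1)^1.536.
77/6.1 = 12.623; 12.623^1.536 ≈ 49.15 hPa.
P_c = 1009 − 49.15 = 959.85 ≈ 960 hPa.

960 hPa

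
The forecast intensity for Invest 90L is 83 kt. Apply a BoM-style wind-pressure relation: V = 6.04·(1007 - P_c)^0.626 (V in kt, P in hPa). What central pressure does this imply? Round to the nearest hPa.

ΔP = (V / 6.04)^(1/0.626) = (83/6.04)^1.597.
83/6.04 = 13.742; 13.742^1.597 ≈ 65.76 hPa.
P_c = 1007 − 65.76 = 941.24 ≈ 941 hPa.

941 hPa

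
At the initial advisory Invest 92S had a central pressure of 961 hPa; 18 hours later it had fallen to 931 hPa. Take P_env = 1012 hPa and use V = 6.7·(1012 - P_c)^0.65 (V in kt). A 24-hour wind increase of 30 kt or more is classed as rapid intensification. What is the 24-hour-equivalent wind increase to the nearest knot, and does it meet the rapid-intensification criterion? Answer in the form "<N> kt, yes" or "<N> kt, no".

40 kt, yes

V₁: ΔP = 51, V ≈ 6.7 × 51^0.65 ≈ 86.30 kt.
V₂: ΔP = 81, V ≈ 6.7 × 81^0.65 ≈ 116.57 kt.
ΔV over 18 h = 30.27 kt → 24 h equivalent = 30.27 × 24/18 ≈ 40.36 kt.
40 kt ≥ 30 kt ⇒ rapid intensification.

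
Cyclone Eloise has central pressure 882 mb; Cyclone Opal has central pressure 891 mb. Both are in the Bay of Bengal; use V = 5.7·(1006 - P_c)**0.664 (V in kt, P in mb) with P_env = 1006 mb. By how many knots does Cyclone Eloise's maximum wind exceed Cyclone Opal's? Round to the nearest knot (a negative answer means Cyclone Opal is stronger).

7 kt

Cyclone Eloise: ΔP = 124; V ≈ 5.7 × 124^0.664 ≈ 139.93 kt.
Cyclone Opal: ΔP = 115; V ≈ 5.7 × 115^0.664 ≈ 133.10 kt.
Difference ≈ 139.93 − 133.10 = 6.83 → 7 kt.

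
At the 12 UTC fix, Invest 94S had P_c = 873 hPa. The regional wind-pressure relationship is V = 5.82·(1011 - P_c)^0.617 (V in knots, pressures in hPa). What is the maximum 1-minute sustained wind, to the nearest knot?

ΔP = 1011 − 873 = 138 hPa.
138^0.617 ≈ 20.908.
V ≈ 5.82 × 20.908 ≈ 121.7 kt.

122 kt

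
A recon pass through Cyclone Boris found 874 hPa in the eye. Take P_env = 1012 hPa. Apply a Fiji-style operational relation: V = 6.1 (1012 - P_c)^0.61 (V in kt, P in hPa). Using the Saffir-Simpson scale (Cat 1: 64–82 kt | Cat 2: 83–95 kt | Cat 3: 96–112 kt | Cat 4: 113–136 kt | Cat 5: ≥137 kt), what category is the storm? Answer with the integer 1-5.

ΔP = 1012 − 874 = 138 hPa.
V ≈ 6.1 × 138^0.61 = 6.1 × 20.20 ≈ 123 kt.
123 kt falls in the Category 4 band.

4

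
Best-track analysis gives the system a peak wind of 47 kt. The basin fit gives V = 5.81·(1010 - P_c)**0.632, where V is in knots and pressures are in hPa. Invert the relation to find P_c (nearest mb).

ΔP = (V / 5.81)^(1/0.632) = (47/5.81)^1.582.
47/5.81 = 8.090; 8.090^1.582 ≈ 27.33 mb.
P_c = 1010 − 27.33 = 982.67 ≈ 983 mb.

983 mb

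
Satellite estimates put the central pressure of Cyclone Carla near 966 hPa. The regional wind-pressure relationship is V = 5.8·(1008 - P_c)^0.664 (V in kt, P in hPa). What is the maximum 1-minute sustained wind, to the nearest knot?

ΔP = 1008 − 966 = 42 hPa.
42^0.664 ≈ 11.963.
V ≈ 5.8 × 11.963 ≈ 69.4 kt.

69 kt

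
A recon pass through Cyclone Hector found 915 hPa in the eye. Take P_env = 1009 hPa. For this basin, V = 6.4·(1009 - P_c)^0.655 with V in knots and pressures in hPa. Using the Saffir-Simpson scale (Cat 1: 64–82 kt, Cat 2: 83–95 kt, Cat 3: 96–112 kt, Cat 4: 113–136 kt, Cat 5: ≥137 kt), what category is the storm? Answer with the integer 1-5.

ΔP = 1009 − 915 = 94 hPa.
V ≈ 6.4 × 94^0.655 = 6.4 × 19.61 ≈ 125 kt.
125 kt falls in the Category 4 band.

4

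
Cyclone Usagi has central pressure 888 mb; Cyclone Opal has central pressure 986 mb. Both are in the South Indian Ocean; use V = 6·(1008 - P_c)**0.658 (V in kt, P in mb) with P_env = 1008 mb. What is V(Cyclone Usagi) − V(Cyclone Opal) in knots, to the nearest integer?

Cyclone Usagi: ΔP = 120; V ≈ 6 × 120^0.658 ≈ 140.04 kt.
Cyclone Opal: ΔP = 22; V ≈ 6 × 22^0.658 ≈ 45.86 kt.
Difference ≈ 140.04 − 45.86 = 94.18 → 94 kt.

94 kt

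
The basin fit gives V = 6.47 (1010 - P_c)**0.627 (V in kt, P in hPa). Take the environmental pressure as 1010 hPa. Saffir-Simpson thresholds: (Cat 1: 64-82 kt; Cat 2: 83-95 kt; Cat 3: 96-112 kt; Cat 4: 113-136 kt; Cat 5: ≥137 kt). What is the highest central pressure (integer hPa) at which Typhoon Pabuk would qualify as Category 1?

Category 1 begins at V = 64 kt.
Required ΔP = (64/6.47)^(1/0.627) = 9.892^1.595 ≈ 38.67 hPa.
P_c ≤ 1010 − 38.67 = 971.33, so the highest integer P_c is 971 hPa.

971 hPa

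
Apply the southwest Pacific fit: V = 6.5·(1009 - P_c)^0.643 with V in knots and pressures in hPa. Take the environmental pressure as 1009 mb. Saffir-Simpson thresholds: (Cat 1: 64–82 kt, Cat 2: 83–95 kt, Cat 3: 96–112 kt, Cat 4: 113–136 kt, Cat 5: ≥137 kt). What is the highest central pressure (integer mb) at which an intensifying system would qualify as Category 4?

Category 4 begins at V = 113 kt.
Required ΔP = (113/6.5)^(1/0.643) = 17.385^1.555 ≈ 84.86 mb.
P_c ≤ 1009 − 84.86 = 924.14, so the highest integer P_c is 924 mb.

924 mb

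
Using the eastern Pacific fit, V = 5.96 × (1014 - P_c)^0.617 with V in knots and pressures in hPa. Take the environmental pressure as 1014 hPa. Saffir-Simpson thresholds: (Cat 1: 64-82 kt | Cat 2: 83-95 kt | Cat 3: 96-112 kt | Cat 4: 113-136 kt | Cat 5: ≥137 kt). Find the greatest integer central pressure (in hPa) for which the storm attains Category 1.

Category 1 begins at V = 64 kt.
Required ΔP = (64/5.96)^(1/0.617) = 10.738^1.621 ≈ 46.87 hPa.
P_c ≤ 1014 − 46.87 = 967.13, so the highest integer P_c is 967 hPa.

967 hPa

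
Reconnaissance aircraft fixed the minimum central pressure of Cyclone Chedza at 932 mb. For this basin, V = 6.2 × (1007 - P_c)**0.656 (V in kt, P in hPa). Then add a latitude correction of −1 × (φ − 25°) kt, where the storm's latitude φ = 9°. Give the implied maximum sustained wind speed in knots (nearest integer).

121 kt

ΔP = 1007 − 932 = 75 mb.
75^0.656 ≈ 16.984.
V ≈ 6.2 × 16.984 ≈ 105.3 kt.
Latitude correction: −1 × (9 − 25) = 16 kt.
Corrected V ≈ 121.3 kt → 121 kt.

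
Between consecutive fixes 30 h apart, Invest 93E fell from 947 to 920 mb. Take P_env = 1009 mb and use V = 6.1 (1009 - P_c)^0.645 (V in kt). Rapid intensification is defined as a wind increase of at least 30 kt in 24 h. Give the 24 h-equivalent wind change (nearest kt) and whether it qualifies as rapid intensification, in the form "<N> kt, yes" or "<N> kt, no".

V₁: ΔP = 62, V ≈ 6.1 × 62^0.645 ≈ 87.38 kt.
V₂: ΔP = 89, V ≈ 6.1 × 89^0.645 ≈ 110.33 kt.
ΔV over 30 h = 22.95 kt → 24 h equivalent = 22.95 × 24/30 ≈ 18.36 kt.
18 kt < 30 kt ⇒ not rapid intensification.

18 kt, no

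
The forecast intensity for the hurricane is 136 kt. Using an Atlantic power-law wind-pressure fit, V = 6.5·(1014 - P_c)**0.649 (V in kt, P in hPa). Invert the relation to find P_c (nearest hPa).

ΔP = (V / 6.5)^(1/0.649) = (136/6.5)^1.541.
136/6.5 = 20.923; 20.923^1.541 ≈ 108.36 hPa.
P_c = 1014 − 108.36 = 905.64 ≈ 906 hPa.

906 hPa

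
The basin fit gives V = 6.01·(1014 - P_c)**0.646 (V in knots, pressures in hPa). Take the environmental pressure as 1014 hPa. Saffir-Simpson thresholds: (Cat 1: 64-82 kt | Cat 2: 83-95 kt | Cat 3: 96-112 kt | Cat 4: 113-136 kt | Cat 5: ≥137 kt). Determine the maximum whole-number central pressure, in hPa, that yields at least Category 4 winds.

Category 4 begins at V = 113 kt.
Required ΔP = (113/6.01)^(1/0.646) = 18.802^1.548 ≈ 93.85 hPa.
P_c ≤ 1014 − 93.85 = 920.15, so the highest integer P_c is 920 hPa.

920 hPa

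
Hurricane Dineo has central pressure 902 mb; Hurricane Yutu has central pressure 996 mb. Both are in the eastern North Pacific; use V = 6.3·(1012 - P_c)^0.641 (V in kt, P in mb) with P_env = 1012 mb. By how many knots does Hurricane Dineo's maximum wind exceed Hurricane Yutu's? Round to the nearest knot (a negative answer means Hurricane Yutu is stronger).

91 kt

Hurricane Dineo: ΔP = 110; V ≈ 6.3 × 110^0.641 ≈ 128.20 kt.
Hurricane Yutu: ΔP = 16; V ≈ 6.3 × 16^0.641 ≈ 37.25 kt.
Difference ≈ 128.20 − 37.25 = 90.95 → 91 kt.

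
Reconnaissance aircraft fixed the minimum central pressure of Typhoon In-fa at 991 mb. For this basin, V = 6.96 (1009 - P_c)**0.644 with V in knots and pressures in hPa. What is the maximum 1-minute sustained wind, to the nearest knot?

45 kt

ΔP = 1009 − 991 = 18 mb.
18^0.644 ≈ 6.433.
V ≈ 6.96 × 6.433 ≈ 44.8 kt.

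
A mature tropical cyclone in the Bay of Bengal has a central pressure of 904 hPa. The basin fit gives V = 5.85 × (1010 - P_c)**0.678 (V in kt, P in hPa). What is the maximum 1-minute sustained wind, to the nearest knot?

ΔP = 1010 − 904 = 106 hPa.
106^0.678 ≈ 23.613.
V ≈ 5.85 × 23.613 ≈ 138.1 kt.

138 kt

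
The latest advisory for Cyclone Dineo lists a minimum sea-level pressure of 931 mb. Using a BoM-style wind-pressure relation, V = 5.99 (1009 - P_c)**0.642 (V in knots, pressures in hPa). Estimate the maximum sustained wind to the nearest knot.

ΔP = 1009 − 931 = 78 mb.
78^0.642 ≈ 16.396.
V ≈ 5.99 × 16.396 ≈ 98.2 kt.

98 kt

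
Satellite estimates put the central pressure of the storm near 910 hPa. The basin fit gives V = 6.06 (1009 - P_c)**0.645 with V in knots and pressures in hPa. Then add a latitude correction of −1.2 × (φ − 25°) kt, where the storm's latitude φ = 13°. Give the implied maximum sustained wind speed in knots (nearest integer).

132 kt

ΔP = 1009 − 910 = 99 hPa.
99^0.645 ≈ 19.372.
V ≈ 6.06 × 19.372 ≈ 117.4 kt.
Latitude correction: −1.2 × (13 − 25) = 14.4 kt.
Corrected V ≈ 131.8 kt → 132 kt.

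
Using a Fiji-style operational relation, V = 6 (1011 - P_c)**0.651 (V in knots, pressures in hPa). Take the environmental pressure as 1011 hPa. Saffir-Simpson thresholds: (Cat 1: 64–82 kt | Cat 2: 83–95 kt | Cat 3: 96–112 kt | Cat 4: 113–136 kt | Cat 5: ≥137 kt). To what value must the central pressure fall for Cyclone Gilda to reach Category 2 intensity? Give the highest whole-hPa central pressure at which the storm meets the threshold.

Category 2 begins at V = 83 kt.
Required ΔP = (83/6)^(1/0.651) = 13.833^1.536 ≈ 56.57 hPa.
P_c ≤ 1011 − 56.57 = 954.43, so the highest integer P_c is 954 hPa.

954 hPa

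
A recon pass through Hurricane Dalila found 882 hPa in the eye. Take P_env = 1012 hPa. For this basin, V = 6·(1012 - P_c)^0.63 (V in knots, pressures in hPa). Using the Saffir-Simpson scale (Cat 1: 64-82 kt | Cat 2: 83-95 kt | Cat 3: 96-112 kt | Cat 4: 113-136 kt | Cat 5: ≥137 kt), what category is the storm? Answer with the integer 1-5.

ΔP = 1012 − 882 = 130 hPa.
V ≈ 6 × 130^0.63 = 6 × 21.47 ≈ 129 kt.
129 kt falls in the Category 4 band.

4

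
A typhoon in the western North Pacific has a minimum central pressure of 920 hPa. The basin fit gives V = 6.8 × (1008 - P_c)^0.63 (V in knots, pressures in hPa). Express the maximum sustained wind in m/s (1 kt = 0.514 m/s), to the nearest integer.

59 m/s

ΔP = 1008 − 920 = 88 hPa.
V ≈ 6.8 × 88^0.63 = 6.8 × 16.789 ≈ 114.165 kt.
114.165 × 0.514 ≈ 58.68 m/s → 59 m/s.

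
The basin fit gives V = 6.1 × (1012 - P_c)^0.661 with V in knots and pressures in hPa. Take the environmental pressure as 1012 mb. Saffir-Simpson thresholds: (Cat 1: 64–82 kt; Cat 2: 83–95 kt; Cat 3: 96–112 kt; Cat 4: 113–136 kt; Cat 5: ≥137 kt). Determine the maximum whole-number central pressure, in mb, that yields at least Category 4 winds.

929 mb

Category 4 begins at V = 113 kt.
Required ΔP = (113/6.1)^(1/0.661) = 18.525^1.513 ≈ 82.78 mb.
P_c ≤ 1012 − 82.78 = 929.22, so the highest integer P_c is 929 mb.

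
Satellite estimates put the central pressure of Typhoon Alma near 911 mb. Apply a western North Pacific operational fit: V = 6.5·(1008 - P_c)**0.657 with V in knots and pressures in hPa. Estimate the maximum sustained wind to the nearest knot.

131 kt

ΔP = 1008 − 911 = 97 mb.
97^0.657 ≈ 20.198.
V ≈ 6.5 × 20.198 ≈ 131.3 kt.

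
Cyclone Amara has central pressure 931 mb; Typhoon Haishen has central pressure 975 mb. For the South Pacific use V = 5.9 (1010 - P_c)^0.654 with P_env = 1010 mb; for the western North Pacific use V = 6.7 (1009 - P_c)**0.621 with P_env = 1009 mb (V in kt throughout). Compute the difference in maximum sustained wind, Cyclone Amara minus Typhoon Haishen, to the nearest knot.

Cyclone Amara: ΔP = 79; V ≈ 5.9 × 79^0.654 ≈ 102.78 kt.
Typhoon Haishen: ΔP = 34; V ≈ 6.7 × 34^0.621 ≈ 59.86 kt.
Difference ≈ 102.78 − 59.86 = 42.92 → 43 kt.

43 kt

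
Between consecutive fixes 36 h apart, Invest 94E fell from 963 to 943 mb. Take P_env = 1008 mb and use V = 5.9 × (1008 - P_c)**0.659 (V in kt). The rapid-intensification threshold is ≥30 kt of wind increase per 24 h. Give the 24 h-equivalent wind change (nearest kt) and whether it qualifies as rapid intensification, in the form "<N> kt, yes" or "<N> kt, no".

13 kt, no

V₁: ΔP = 45, V ≈ 5.9 × 45^0.659 ≈ 72.50 kt.
V₂: ΔP = 65, V ≈ 5.9 × 65^0.659 ≈ 92.38 kt.
ΔV over 36 h = 19.88 kt → 24 h equivalent = 19.88 × 24/36 ≈ 13.25 kt.
13 kt < 30 kt ⇒ not rapid intensification.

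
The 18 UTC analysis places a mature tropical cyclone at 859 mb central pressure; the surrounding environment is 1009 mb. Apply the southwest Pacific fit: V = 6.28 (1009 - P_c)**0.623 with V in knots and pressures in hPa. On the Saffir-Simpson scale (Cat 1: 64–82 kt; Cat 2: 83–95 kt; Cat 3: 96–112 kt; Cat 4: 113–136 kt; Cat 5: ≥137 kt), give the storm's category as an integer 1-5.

5

ΔP = 1009 − 859 = 150 mb.
V ≈ 6.28 × 150^0.623 = 6.28 × 22.68 ≈ 142 kt.
142 kt falls in the Category 5 band.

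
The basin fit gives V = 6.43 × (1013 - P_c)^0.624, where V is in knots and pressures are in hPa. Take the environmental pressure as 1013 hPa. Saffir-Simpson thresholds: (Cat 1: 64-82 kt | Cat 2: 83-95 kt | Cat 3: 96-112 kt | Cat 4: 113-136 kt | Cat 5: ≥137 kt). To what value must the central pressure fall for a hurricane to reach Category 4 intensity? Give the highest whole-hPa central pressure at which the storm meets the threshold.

914 hPa

Category 4 begins at V = 113 kt.
Required ΔP = (113/6.43)^(1/0.624) = 17.574^1.603 ≈ 98.85 hPa.
P_c ≤ 1013 − 98.85 = 914.15, so the highest integer P_c is 914 hPa.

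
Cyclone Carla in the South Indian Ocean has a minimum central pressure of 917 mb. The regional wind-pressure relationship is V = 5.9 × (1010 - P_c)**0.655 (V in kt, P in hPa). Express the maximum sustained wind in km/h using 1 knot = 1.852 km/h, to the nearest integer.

213 km/h

ΔP = 1010 − 917 = 93 mb.
V ≈ 5.9 × 93^0.655 = 5.9 × 19.470 ≈ 114.870 kt.
114.870 × 1.852 ≈ 212.74 km/h → 213 km/h.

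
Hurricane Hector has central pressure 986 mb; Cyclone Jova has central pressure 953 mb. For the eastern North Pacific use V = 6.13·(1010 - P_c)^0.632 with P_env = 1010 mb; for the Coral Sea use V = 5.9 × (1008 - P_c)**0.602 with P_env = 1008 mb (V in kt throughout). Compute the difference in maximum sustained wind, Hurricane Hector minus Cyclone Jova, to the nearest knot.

-20 kt

Hurricane Hector: ΔP = 24; V ≈ 6.13 × 24^0.632 ≈ 45.68 kt.
Cyclone Jova: ΔP = 55; V ≈ 5.9 × 55^0.602 ≈ 65.85 kt.
Difference ≈ 45.68 − 65.85 = -20.17 → -20 kt.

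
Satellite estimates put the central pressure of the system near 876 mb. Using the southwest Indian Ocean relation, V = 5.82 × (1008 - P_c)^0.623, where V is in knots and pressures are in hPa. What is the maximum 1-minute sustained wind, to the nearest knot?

ΔP = 1008 − 876 = 132 mb.
132^0.623 ≈ 20.947.
V ≈ 5.82 × 20.947 ≈ 121.9 kt.

122 kt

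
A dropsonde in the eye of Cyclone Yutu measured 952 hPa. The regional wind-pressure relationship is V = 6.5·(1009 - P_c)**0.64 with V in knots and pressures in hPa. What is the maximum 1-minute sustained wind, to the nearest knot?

86 kt

ΔP = 1009 − 952 = 57 hPa.
57^0.64 ≈ 13.297.
V ≈ 6.5 × 13.297 ≈ 86.4 kt.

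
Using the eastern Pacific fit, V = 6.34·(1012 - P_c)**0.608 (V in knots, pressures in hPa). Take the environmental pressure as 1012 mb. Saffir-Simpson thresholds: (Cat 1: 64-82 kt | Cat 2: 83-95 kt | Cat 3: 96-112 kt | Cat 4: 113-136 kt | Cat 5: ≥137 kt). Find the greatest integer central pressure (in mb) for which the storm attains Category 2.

Category 2 begins at V = 83 kt.
Required ΔP = (83/6.34)^(1/0.608) = 13.091^1.645 ≈ 68.73 mb.
P_c ≤ 1012 − 68.73 = 943.27, so the highest integer P_c is 943 mb.

943 mb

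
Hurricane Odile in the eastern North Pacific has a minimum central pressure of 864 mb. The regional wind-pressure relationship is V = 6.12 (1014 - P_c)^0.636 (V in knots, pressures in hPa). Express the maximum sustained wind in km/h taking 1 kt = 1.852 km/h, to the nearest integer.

274 km/h

ΔP = 1014 − 864 = 150 mb.
V ≈ 6.12 × 150^0.636 = 6.12 × 24.210 ≈ 148.165 kt.
148.165 × 1.852 ≈ 274.40 km/h → 274 km/h.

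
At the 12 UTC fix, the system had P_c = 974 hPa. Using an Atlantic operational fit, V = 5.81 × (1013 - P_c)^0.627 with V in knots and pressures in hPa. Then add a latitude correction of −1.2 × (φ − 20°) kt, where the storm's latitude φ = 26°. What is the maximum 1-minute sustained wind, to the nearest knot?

ΔP = 1013 − 974 = 39 hPa.
39^0.627 ≈ 9.945.
V ≈ 5.81 × 9.945 ≈ 57.8 kt.
Latitude correction: −1.2 × (26 − 20) = -7.2 kt.
Corrected V ≈ 50.6 kt → 51 kt.

51 kt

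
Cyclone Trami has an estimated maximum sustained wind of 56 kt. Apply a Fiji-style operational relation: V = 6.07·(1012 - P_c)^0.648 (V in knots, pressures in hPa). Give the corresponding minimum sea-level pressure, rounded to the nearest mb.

981 mb

ΔP = (V / 6.07)^(1/0.648) = (56/6.07)^1.543.
56/6.07 = 9.226; 9.226^1.543 ≈ 30.85 mb.
P_c = 1012 − 30.85 = 981.15 ≈ 981 mb.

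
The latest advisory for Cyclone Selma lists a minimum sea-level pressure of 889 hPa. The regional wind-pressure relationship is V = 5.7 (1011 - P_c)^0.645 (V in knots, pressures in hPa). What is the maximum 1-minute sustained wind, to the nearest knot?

ΔP = 1011 − 889 = 122 hPa.
122^0.645 ≈ 22.167.
V ≈ 5.7 × 22.167 ≈ 126.4 kt.

126 kt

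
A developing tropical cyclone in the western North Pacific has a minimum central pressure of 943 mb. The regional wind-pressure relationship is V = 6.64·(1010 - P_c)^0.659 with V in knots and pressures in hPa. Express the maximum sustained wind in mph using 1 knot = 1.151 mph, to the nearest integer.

122 mph

ΔP = 1010 − 943 = 67 mb.
V ≈ 6.64 × 67^0.659 = 6.64 × 15.973 ≈ 106.060 kt.
106.060 × 1.151 ≈ 122.07 mph → 122 mph.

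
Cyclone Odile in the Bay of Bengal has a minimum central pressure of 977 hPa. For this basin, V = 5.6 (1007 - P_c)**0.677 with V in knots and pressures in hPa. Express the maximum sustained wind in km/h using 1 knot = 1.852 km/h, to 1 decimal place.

103.7 km/h

ΔP = 1007 − 977 = 30 hPa.
V ≈ 5.6 × 30^0.677 = 5.6 × 10.000 ≈ 56.001 kt.
56.001 × 1.852 ≈ 103.71 km/h → 103.7 km/h.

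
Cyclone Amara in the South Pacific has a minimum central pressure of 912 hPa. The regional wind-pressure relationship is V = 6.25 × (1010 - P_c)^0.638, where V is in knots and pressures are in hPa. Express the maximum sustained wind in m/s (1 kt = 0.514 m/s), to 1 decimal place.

ΔP = 1010 − 912 = 98 hPa.
V ≈ 6.25 × 98^0.638 = 6.25 × 18.638 ≈ 116.488 kt.
116.488 × 0.514 ≈ 59.87 m/s → 59.9 m/s.

59.9 m/s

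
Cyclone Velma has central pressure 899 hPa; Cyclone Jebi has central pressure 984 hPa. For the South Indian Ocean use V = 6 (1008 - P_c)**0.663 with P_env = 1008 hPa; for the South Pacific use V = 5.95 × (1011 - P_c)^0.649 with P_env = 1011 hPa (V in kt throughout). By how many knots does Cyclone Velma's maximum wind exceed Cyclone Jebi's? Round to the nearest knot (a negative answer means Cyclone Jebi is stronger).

Cyclone Velma: ΔP = 109; V ≈ 6 × 109^0.663 ≈ 134.58 kt.
Cyclone Jebi: ΔP = 27; V ≈ 5.95 × 27^0.649 ≈ 50.52 kt.
Difference ≈ 134.58 − 50.52 = 84.06 → 84 kt.

84 kt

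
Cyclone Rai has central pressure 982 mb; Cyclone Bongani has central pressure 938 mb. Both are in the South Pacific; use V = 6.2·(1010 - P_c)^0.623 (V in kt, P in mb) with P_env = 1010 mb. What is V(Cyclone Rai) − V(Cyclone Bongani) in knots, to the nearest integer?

-40 kt

Cyclone Rai: ΔP = 28; V ≈ 6.2 × 28^0.623 ≈ 49.43 kt.
Cyclone Bongani: ΔP = 72; V ≈ 6.2 × 72^0.623 ≈ 89.02 kt.
Difference ≈ 49.43 − 89.02 = -39.59 → -40 kt.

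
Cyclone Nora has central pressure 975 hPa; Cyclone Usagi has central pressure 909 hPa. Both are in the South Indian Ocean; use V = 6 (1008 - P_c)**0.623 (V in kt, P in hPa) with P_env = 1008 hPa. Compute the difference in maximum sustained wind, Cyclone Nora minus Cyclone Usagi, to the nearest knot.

-52 kt

Cyclone Nora: ΔP = 33; V ≈ 6 × 33^0.623 ≈ 52.99 kt.
Cyclone Usagi: ΔP = 99; V ≈ 6 × 99^0.623 ≈ 105.06 kt.
Difference ≈ 52.99 − 105.06 = -52.07 → -52 kt.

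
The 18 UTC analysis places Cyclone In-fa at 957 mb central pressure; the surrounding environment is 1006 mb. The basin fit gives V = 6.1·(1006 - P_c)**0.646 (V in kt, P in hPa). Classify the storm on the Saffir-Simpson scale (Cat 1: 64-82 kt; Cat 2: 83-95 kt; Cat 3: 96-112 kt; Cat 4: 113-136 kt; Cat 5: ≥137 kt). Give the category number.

ΔP = 1006 − 957 = 49 mb.
V ≈ 6.1 × 49^0.646 = 6.1 × 12.36 ≈ 75 kt.
75 kt falls in the Category 1 band.

1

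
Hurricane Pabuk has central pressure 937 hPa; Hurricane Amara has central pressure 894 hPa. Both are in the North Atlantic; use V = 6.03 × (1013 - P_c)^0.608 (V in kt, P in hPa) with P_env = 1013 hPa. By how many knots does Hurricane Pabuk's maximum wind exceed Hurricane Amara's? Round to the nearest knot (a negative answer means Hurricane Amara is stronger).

Hurricane Pabuk: ΔP = 76; V ≈ 6.03 × 76^0.608 ≈ 83.92 kt.
Hurricane Amara: ΔP = 119; V ≈ 6.03 × 119^0.608 ≈ 110.22 kt.
Difference ≈ 83.92 − 110.22 = -26.30 → -26 kt.

-26 kt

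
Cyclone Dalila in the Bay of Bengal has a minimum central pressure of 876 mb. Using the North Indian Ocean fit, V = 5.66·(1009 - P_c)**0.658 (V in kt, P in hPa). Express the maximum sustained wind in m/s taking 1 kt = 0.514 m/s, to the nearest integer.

ΔP = 1009 − 876 = 133 mb.
V ≈ 5.66 × 133^0.658 = 5.66 × 24.974 ≈ 141.355 kt.
141.355 × 0.514 ≈ 72.66 m/s → 73 m/s.

73 m/s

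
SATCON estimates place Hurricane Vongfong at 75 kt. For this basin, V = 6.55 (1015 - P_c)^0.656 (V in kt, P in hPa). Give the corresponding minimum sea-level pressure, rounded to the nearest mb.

ΔP = (V / 6.55)^(1/0.656) = (75/6.55)^1.524.
75/6.55 = 11.450; 11.450^1.524 ≈ 41.12 mb.
P_c = 1015 − 41.12 = 973.88 ≈ 974 mb.

974 mb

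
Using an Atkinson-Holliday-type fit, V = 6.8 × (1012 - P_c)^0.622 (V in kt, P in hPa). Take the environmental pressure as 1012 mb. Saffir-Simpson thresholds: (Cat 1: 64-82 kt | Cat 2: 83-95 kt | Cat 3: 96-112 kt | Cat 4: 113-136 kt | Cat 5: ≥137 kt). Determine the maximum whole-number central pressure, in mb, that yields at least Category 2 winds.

956 mb

Category 2 begins at V = 83 kt.
Required ΔP = (83/6.8)^(1/0.622) = 12.206^1.608 ≈ 55.83 mb.
P_c ≤ 1012 − 55.83 = 956.17, so the highest integer P_c is 956 mb.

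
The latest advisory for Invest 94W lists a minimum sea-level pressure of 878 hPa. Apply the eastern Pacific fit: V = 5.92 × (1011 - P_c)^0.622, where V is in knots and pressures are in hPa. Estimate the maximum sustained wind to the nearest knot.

124 kt

ΔP = 1011 − 878 = 133 hPa.
133^0.622 ≈ 20.943.
V ≈ 5.92 × 20.943 ≈ 124.0 kt.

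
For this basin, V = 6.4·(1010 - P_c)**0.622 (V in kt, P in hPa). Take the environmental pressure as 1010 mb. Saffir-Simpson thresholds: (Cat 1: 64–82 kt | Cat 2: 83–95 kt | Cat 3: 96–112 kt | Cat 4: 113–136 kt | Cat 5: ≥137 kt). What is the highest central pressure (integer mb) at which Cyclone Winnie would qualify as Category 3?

932 mb

Category 3 begins at V = 96 kt.
Required ΔP = (96/6.4)^(1/0.622) = 15.000^1.608 ≈ 77.77 mb.
P_c ≤ 1010 − 77.77 = 932.23, so the highest integer P_c is 932 mb.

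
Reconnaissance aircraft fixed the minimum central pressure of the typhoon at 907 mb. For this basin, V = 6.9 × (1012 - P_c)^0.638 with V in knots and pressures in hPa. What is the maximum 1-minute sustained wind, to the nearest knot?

ΔP = 1012 − 907 = 105 mb.
105^0.638 ≈ 19.477.
V ≈ 6.9 × 19.477 ≈ 134.4 kt.

134 kt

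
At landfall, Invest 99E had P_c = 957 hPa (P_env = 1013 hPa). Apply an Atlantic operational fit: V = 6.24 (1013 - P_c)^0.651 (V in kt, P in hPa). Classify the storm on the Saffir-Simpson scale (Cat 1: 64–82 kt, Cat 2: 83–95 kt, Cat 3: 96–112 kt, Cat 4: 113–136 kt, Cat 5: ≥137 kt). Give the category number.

ΔP = 1013 − 957 = 56 hPa.
V ≈ 6.24 × 56^0.651 = 6.24 × 13.74 ≈ 86 kt.
86 kt falls in the Category 2 band.

2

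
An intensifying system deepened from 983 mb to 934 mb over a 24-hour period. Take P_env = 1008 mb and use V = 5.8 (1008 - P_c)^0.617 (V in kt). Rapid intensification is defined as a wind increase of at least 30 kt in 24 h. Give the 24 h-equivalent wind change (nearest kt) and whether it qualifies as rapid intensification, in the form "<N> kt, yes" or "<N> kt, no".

V₁: ΔP = 25, V ≈ 5.8 × 25^0.617 ≈ 42.26 kt.
V₂: ΔP = 74, V ≈ 5.8 × 74^0.617 ≈ 82.56 kt.
ΔV over 24 h = 40.30 kt → 24 h equivalent = 40.30 × 24/24 ≈ 40.30 kt.
40 kt ≥ 30 kt ⇒ rapid intensification.

40 kt, yes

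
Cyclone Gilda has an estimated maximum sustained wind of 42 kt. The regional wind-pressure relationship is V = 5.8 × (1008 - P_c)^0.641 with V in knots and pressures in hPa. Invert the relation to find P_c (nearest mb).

986 mb

ΔP = (V / 5.8)^(1/0.641) = (42/5.8)^1.560.
42/5.8 = 7.241; 7.241^1.560 ≈ 21.95 mb.
P_c = 1008 − 21.95 = 986.05 ≈ 986 mb.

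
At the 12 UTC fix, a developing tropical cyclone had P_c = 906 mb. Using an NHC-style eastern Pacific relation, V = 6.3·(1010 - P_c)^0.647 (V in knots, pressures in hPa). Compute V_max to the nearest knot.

ΔP = 1010 − 906 = 104 mb.
104^0.647 ≈ 20.185.
V ≈ 6.3 × 20.185 ≈ 127.2 kt.

127 kt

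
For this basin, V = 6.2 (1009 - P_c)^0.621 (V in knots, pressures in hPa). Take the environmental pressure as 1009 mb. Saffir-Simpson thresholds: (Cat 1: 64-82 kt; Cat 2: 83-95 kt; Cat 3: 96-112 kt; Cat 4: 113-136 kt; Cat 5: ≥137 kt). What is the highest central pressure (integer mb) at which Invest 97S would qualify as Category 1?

Category 1 begins at V = 64 kt.
Required ΔP = (64/6.2)^(1/0.621) = 10.323^1.610 ≈ 42.91 mb.
P_c ≤ 1009 − 42.91 = 966.09, so the highest integer P_c is 966 mb.

966 mb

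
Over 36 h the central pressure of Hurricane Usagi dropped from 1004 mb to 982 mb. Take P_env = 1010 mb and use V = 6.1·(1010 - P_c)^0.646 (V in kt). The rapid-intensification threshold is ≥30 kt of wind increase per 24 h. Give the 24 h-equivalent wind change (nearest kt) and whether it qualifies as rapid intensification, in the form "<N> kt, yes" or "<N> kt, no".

V₁: ΔP = 6, V ≈ 6.1 × 6^0.646 ≈ 19.41 kt.
V₂: ΔP = 28, V ≈ 6.1 × 28^0.646 ≈ 52.50 kt.
ΔV over 36 h = 33.09 kt → 24 h equivalent = 33.09 × 24/36 ≈ 22.06 kt.
22 kt < 30 kt ⇒ not rapid intensification.

22 kt, no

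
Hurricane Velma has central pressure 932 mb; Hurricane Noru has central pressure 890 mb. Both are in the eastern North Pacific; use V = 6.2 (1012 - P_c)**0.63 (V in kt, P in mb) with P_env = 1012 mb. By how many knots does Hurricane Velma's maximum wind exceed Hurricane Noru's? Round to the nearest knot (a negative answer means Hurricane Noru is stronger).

Hurricane Velma: ΔP = 80; V ≈ 6.2 × 80^0.63 ≈ 98.03 kt.
Hurricane Noru: ΔP = 122; V ≈ 6.2 × 122^0.63 ≈ 127.88 kt.
Difference ≈ 98.03 − 127.88 = -29.85 → -30 kt.

-30 kt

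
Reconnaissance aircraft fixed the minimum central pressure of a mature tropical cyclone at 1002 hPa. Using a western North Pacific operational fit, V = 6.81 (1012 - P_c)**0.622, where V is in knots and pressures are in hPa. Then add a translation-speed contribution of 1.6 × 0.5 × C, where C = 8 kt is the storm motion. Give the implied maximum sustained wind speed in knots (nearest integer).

ΔP = 1012 − 1002 = 10 hPa.
10^0.622 ≈ 4.188.
V ≈ 6.81 × 4.188 ≈ 28.5 kt.
Translation term: 1.6 × 0.5 × 8 = 6.4 kt.
Corrected V ≈ 34.9 kt → 35 kt.

35 kt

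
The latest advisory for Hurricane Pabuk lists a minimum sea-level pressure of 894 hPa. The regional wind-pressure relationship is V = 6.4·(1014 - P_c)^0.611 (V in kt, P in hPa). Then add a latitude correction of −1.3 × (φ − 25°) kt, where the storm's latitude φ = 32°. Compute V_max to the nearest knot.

110 kt

ΔP = 1014 − 894 = 120 hPa.
120^0.611 ≈ 18.637.
V ≈ 6.4 × 18.637 ≈ 119.3 kt.
Latitude correction: −1.3 × (32 − 25) = -9.1 kt.
Corrected V ≈ 110.2 kt → 110 kt.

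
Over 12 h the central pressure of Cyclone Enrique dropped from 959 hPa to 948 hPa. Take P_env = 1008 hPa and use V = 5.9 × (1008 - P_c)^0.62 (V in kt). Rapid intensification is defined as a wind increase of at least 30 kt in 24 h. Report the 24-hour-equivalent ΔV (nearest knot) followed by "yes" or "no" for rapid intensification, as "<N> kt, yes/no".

18 kt, no

V₁: ΔP = 49, V ≈ 5.9 × 49^0.62 ≈ 65.88 kt.
V₂: ΔP = 60, V ≈ 5.9 × 60^0.62 ≈ 74.70 kt.
ΔV over 12 h = 8.82 kt → 24 h equivalent = 8.82 × 24/12 ≈ 17.64 kt.
18 kt < 30 kt ⇒ not rapid intensification.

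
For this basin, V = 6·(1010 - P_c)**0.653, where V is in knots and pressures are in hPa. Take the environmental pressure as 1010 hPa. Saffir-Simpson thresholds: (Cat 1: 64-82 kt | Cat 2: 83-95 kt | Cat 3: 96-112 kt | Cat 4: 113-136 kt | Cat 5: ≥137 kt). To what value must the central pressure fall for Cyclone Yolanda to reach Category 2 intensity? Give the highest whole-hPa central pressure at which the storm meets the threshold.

954 hPa

Category 2 begins at V = 83 kt.
Required ΔP = (83/6)^(1/0.653) = 13.833^1.531 ≈ 55.87 hPa.
P_c ≤ 1010 − 55.87 = 954.13, so the highest integer P_c is 954 hPa.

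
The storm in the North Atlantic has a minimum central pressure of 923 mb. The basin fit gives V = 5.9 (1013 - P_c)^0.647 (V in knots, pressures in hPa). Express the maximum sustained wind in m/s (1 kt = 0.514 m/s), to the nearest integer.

56 m/s

ΔP = 1013 − 923 = 90 mb.
V ≈ 5.9 × 90^0.647 = 5.9 × 18.382 ≈ 108.454 kt.
108.454 × 0.514 ≈ 55.75 m/s → 56 m/s.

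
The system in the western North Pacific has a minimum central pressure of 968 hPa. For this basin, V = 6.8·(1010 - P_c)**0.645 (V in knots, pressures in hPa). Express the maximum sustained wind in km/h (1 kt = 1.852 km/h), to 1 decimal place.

140.3 km/h

ΔP = 1010 − 968 = 42 hPa.
V ≈ 6.8 × 42^0.645 = 6.8 × 11.143 ≈ 75.771 kt.
75.771 × 1.852 ≈ 140.33 km/h → 140.3 km/h.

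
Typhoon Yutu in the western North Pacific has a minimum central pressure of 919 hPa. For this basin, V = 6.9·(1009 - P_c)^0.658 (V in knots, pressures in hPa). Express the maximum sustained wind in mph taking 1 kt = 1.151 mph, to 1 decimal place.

ΔP = 1009 − 919 = 90 hPa.
V ≈ 6.9 × 90^0.658 = 6.9 × 19.315 ≈ 133.273 kt.
133.273 × 1.151 ≈ 153.40 mph → 153.4 mph.

153.4 mph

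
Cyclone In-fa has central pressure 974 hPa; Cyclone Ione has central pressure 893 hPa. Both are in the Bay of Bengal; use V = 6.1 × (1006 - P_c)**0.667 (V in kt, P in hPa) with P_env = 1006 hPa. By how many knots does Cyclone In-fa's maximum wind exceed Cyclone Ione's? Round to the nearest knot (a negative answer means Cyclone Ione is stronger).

Cyclone In-fa: ΔP = 32; V ≈ 6.1 × 32^0.667 ≈ 61.56 kt.
Cyclone Ione: ΔP = 113; V ≈ 6.1 × 113^0.667 ≈ 142.80 kt.
Difference ≈ 61.56 − 142.80 = -81.24 → -81 kt.

-81 kt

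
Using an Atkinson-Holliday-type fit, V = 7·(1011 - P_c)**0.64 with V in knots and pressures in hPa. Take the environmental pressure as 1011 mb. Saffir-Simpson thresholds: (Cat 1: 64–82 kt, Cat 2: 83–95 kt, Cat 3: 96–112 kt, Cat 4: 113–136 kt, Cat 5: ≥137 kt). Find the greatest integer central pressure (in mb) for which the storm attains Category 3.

Category 3 begins at V = 96 kt.
Required ΔP = (96/7)^(1/0.64) = 13.714^1.562 ≈ 59.82 mb.
P_c ≤ 1011 − 59.82 = 951.18, so the highest integer P_c is 951 mb.

951 mb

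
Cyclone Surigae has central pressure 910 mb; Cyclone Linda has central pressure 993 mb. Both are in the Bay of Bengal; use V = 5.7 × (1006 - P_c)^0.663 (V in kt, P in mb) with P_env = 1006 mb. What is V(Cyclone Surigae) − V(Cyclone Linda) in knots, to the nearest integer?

86 kt

Cyclone Surigae: ΔP = 96; V ≈ 5.7 × 96^0.663 ≈ 117.52 kt.
Cyclone Linda: ΔP = 13; V ≈ 5.7 × 13^0.663 ≈ 31.22 kt.
Difference ≈ 117.52 − 31.22 = 86.30 → 86 kt.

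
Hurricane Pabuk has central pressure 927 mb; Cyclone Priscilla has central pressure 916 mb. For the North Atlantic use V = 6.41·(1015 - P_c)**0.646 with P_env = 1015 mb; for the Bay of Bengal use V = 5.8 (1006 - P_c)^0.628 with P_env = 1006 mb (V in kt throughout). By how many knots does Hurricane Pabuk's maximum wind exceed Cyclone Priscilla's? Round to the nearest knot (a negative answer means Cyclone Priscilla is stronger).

18 kt

Hurricane Pabuk: ΔP = 88; V ≈ 6.41 × 88^0.646 ≈ 115.61 kt.
Cyclone Priscilla: ΔP = 90; V ≈ 5.8 × 90^0.628 ≈ 97.88 kt.
Difference ≈ 115.61 − 97.88 = 17.73 → 18 kt.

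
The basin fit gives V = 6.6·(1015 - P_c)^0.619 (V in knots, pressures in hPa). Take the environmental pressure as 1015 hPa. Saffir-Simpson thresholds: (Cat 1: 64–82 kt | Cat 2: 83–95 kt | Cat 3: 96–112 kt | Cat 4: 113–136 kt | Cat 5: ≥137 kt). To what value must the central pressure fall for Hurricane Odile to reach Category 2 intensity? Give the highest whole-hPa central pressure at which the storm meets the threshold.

Category 2 begins at V = 83 kt.
Required ΔP = (83/6.6)^(1/0.619) = 12.576^1.616 ≈ 59.75 hPa.
P_c ≤ 1015 − 59.75 = 955.25, so the highest integer P_c is 955 hPa.

955 hPa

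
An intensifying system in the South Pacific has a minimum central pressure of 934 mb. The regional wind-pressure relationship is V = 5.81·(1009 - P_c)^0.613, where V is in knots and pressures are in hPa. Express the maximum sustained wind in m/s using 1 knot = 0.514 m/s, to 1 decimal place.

ΔP = 1009 − 934 = 75 mb.
V ≈ 5.81 × 75^0.613 = 5.81 × 14.106 ≈ 81.957 kt.
81.957 × 0.514 ≈ 42.13 m/s → 42.1 m/s.

42.1 m/s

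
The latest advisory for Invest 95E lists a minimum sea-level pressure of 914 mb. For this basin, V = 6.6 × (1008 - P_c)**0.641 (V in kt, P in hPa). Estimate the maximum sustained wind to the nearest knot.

121 kt

ΔP = 1008 − 914 = 94 mb.
94^0.641 ≈ 18.398.
V ≈ 6.6 × 18.398 ≈ 121.4 kt.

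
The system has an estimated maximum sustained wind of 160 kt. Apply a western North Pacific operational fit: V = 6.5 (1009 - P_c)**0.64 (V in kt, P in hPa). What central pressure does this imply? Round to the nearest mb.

ΔP = (V / 6.5)^(1/0.64) = (160/6.5)^1.562.
160/6.5 = 24.615; 24.615^1.562 ≈ 149.20 mb.
P_c = 1009 − 149.20 = 859.80 ≈ 860 mb.

860 mb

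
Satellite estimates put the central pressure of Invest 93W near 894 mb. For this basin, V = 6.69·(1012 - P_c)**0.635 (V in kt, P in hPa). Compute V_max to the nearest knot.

ΔP = 1012 − 894 = 118 mb.
118^0.635 ≈ 20.685.
V ≈ 6.69 × 20.685 ≈ 138.4 kt.

138 kt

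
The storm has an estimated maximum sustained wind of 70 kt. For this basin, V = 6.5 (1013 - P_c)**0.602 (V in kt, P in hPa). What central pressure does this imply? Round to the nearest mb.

961 mb

ΔP = (V / 6.5)^(1/0.602) = (70/6.5)^1.661.
70/6.5 = 10.769; 10.769^1.661 ≈ 51.83 mb.
P_c = 1013 − 51.83 = 961.17 ≈ 961 mb.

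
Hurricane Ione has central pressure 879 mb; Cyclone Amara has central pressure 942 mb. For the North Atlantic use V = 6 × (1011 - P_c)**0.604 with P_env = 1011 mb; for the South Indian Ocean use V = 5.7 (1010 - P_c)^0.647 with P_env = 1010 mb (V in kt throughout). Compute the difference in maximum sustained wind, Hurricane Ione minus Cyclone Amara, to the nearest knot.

Hurricane Ione: ΔP = 132; V ≈ 6 × 132^0.604 ≈ 114.55 kt.
Cyclone Amara: ΔP = 68; V ≈ 5.7 × 68^0.647 ≈ 87.40 kt.
Difference ≈ 114.55 − 87.40 = 27.15 → 27 kt.

27 kt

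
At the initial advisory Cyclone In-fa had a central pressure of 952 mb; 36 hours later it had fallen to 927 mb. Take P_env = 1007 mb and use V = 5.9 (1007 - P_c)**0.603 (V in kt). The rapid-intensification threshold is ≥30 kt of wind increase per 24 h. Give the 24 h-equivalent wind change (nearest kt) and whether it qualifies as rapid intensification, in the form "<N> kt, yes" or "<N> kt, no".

11 kt, no

V₁: ΔP = 55, V ≈ 5.9 × 55^0.603 ≈ 66.11 kt.
V₂: ΔP = 80, V ≈ 5.9 × 80^0.603 ≈ 82.87 kt.
ΔV over 36 h = 16.76 kt → 24 h equivalent = 16.76 × 24/36 ≈ 11.17 kt.
11 kt < 30 kt ⇒ not rapid intensification.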